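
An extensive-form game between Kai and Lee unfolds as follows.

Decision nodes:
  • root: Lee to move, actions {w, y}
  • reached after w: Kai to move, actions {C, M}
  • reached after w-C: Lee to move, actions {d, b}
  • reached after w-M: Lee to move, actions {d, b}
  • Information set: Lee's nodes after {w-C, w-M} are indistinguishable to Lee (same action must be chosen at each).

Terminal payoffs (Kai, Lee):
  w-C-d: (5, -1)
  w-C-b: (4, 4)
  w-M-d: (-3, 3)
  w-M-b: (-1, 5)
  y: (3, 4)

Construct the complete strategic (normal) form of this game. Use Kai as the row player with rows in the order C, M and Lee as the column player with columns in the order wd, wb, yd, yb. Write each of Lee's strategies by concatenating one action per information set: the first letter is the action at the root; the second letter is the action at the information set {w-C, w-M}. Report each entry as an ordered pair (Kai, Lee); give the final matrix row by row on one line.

C: (5,-1) (4,4) (3,4) (3,4) | M: (-3,3) (-1,5) (3,4) (3,4)

Row C: wd→(5,-1), wb→(4,4), yd→(3,4), yb→(3,4)
Row M: wd→(-3,3), wb→(-1,5), yd→(3,4), yb→(3,4)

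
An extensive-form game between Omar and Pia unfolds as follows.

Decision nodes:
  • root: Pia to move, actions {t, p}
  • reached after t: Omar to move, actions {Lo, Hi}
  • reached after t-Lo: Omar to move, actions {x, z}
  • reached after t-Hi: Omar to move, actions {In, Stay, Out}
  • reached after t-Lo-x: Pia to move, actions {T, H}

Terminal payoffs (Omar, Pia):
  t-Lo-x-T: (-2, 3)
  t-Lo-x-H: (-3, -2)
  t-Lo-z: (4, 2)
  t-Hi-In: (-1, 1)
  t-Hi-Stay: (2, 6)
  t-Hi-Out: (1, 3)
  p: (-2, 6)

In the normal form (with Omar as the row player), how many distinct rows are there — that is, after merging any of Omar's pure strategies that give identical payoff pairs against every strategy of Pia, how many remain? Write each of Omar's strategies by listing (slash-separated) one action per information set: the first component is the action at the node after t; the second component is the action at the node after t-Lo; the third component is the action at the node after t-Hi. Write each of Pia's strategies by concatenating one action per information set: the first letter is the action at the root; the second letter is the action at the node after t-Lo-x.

5

Omar has 12 pure strategies: Lo/x/In, Lo/x/Stay, Lo/x/Out, Lo/z/In, Lo/z/Stay, Lo/z/Out, Hi/x/In, Hi/x/Stay, Hi/x/Out, Hi/z/In, Hi/z/Stay, Hi/z/Out. Columns: tT, tH, pT, pH.
{Lo/x/In, Lo/x/Stay, Lo/x/Out} → row (-2,3) (-3,-2) (-2,6) (-2,6)
{Lo/z/In, Lo/z/Stay, Lo/z/Out} → row (4,2) (4,2) (-2,6) (-2,6)
{Hi/x/In, Hi/z/In} → row (-1,1) (-1,1) (-2,6) (-2,6)
{Hi/x/Stay, Hi/z/Stay} → row (2,6) (2,6) (-2,6) (-2,6)
{Hi/x/Out, Hi/z/Out} → row (1,3) (1,3) (-2,6) (-2,6)
That's 5 distinct rows out of 12 strategies.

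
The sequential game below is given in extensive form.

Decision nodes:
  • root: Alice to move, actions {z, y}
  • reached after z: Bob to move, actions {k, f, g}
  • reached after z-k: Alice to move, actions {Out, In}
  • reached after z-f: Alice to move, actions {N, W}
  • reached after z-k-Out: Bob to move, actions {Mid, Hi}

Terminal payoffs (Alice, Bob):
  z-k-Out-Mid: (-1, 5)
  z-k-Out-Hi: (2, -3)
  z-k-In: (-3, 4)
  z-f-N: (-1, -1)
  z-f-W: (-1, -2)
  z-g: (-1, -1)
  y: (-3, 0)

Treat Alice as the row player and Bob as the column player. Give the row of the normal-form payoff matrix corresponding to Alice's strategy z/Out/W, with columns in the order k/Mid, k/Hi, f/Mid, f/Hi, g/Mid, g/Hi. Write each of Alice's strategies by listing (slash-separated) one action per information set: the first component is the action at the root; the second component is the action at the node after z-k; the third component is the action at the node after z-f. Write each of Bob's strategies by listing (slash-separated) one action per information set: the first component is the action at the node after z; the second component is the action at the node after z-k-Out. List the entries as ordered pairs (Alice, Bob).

vs k/Mid: Alice plays z → Bob plays k at [z] → Alice plays Out at [z-k] → Bob plays Mid at [z-k-Out] → (-1, 5)
vs k/Hi: Alice plays z → Bob plays k at [z] → Alice plays Out at [z-k] → Bob plays Hi at [z-k-Out] → (2, -3)
vs f/Mid: Alice plays z → Bob plays f at [z] → Alice plays W at [z-f] → (-1, -2)
vs f/Hi: Alice plays z → Bob plays f at [z] → Alice plays W at [z-f] → (-1, -2)
vs g/Mid: Alice plays z → Bob plays g at [z] → (-1, -1)
vs g/Hi: Alice plays z → Bob plays g at [z] → (-1, -1)

(-1,5) (2,-3) (-1,-2) (-1,-2) (-1,-1) (-1,-1)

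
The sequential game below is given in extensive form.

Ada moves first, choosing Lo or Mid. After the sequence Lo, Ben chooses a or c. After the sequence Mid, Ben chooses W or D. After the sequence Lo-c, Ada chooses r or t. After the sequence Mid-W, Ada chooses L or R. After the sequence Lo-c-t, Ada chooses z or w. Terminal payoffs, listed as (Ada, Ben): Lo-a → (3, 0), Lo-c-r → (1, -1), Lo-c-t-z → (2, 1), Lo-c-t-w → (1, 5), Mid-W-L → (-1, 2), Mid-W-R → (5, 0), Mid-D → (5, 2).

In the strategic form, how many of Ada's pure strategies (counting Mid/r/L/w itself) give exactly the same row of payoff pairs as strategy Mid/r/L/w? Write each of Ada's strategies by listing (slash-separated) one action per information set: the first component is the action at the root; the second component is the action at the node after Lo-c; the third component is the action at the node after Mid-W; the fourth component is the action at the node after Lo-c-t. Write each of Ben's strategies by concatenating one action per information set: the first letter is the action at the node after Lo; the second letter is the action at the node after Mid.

4

Row for Mid/r/L/w (columns aW, aD, cW, cD): (-1,2) (5,2) (-1,2) (5,2).
Under Mid/r/L/w, Ada's choice at the node after Lo-c and at the node after Lo-c-t can never be reached regardless of what Ben does, so varying those choices leaves every outcome unchanged.
Holding the reachable choices fixed and varying the unreachable ones freely already gives 2 × 2 = 4 equivalent strategies.
No other strategy reproduces this row, so those 4 are the full class: Mid/r/L/z, Mid/r/L/w, Mid/t/L/z, Mid/t/L/w.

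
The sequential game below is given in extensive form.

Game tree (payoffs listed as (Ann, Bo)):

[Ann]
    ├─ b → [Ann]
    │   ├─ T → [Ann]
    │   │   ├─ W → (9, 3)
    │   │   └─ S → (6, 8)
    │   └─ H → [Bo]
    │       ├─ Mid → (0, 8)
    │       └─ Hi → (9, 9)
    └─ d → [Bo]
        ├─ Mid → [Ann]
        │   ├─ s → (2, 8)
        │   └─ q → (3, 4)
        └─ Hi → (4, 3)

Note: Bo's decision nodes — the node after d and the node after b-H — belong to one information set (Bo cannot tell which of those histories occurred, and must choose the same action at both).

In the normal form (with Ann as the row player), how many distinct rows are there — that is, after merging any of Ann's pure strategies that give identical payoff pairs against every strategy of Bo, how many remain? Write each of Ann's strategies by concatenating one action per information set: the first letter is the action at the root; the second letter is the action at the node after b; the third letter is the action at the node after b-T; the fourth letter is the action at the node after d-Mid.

Ann has 16 pure strategies: bTWs, bTWq, bTSs, bTSq, bHWs, bHWq, bHSs, bHSq, dTWs, dTWq, dTSs, dTSq, dHWs, dHWq, dHSs, dHSq. Columns: Mid, Hi.
{bTWs, bTWq} → row (9,3) (9,3)
{bTSs, bTSq} → row (6,8) (6,8)
{bHWs, bHWq, bHSs, bHSq} → row (0,8) (9,9)
{dTWs, dTSs, dHWs, dHSs} → row (2,8) (4,3)
{dTWq, dTSq, dHWq, dHSq} → row (3,4) (4,3)
That's 5 distinct rows out of 16 strategies.

5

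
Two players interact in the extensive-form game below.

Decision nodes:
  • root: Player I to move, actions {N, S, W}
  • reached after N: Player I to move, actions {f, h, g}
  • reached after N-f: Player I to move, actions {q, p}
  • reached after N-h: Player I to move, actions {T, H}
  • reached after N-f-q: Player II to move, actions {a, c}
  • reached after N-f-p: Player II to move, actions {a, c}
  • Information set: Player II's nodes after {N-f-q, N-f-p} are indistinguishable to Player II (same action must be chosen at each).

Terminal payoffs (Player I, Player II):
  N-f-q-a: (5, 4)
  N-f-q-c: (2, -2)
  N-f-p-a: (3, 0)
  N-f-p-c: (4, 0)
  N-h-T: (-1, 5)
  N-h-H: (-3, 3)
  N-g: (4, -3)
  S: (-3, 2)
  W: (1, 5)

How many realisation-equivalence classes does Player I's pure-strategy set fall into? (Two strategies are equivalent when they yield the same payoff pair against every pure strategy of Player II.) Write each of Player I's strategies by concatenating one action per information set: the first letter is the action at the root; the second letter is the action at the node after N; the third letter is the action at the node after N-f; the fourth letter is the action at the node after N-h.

7

Player I has 36 pure strategies: NfqT, NfqH, NfpT, NfpH, NhqT, NhqH, NhpT, NhpH, NgqT, NgqH, NgpT, NgpH, SfqT, SfqH, SfpT, SfpH, ShqT, ShqH, ShpT, ShpH, SgqT, SgqH, SgpT, SgpH, WfqT, WfqH, WfpT, WfpH, WhqT, WhqH, WhpT, WhpH, WgqT, WgqH, WgpT, WgpH. Columns: a, c.
{NfqT, NfqH} → row (5,4) (2,-2)
{NfpT, NfpH} → row (3,0) (4,0)
{NhqT, NhpT} → row (-1,5) (-1,5)
{NhqH, NhpH} → row (-3,3) (-3,3)
{NgqT, NgqH, NgpT, NgpH} → row (4,-3) (4,-3)
{SfqT, SfqH, SfpT, SfpH, ShqT, ShqH, ShpT, ShpH, SgqT, SgqH, SgpT, SgpH} → row (-3,2) (-3,2)
{WfqT, WfqH, WfpT, WfpH, WhqT, WhqH, WhpT, WhpH, WgqT, WgqH, WgpT, WgpH} → row (1,5) (1,5)
That's 7 distinct rows out of 36 strategies.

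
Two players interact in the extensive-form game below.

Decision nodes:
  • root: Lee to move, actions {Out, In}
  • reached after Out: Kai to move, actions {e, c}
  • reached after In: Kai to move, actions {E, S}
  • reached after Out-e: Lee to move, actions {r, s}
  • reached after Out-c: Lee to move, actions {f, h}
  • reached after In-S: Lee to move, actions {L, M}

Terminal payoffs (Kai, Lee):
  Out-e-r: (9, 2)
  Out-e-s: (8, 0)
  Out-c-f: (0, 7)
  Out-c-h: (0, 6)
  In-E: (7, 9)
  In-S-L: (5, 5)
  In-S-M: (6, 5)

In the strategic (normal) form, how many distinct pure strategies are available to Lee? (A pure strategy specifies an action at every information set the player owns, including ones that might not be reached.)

Lee owns the root with actions {Out, In} — two choices.
Lee owns the node after Out-e with actions {r, s} — two choices.
Lee owns the node after Out-c with actions {f, h} — two choices.
Lee owns the node after In-S with actions {L, M} — two choices.
A pure strategy fixes one action at each information set independently, so the count is the product 2 × 2 × 2 × 2 = 16.

16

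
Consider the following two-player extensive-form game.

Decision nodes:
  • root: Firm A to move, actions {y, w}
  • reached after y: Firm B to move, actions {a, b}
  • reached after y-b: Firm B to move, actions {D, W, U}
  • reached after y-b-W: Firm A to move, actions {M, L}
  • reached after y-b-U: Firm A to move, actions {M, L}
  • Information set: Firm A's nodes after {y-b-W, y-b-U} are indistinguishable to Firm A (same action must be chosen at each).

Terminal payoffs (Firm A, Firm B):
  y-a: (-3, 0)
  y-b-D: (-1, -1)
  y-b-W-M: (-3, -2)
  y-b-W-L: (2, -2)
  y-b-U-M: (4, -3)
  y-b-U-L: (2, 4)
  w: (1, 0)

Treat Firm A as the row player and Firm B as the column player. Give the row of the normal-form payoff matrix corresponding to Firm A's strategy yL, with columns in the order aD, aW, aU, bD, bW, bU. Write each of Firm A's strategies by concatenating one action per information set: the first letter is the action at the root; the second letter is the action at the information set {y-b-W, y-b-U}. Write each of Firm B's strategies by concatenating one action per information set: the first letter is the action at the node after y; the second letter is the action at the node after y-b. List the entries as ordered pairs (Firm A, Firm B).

vs aD: Firm A plays y → Firm B plays a at [y] → (-3, 0)
vs aW: Firm A plays y → Firm B plays a at [y] → (-3, 0)
vs aU: Firm A plays y → Firm B plays a at [y] → (-3, 0)
vs bD: Firm A plays y → Firm B plays b at [y] → Firm B plays D at [y-b] → (-1, -1)
vs bW: Firm A plays y → Firm B plays b at [y] → Firm B plays W at [y-b] → Firm A plays L at [y-b-W] → (2, -2)
vs bU: Firm A plays y → Firm B plays b at [y] → Firm B plays U at [y-b] → Firm A plays L at [y-b-U] → (2, 4)

(-3,0) (-3,0) (-3,0) (-1,-1) (2,-2) (2,4)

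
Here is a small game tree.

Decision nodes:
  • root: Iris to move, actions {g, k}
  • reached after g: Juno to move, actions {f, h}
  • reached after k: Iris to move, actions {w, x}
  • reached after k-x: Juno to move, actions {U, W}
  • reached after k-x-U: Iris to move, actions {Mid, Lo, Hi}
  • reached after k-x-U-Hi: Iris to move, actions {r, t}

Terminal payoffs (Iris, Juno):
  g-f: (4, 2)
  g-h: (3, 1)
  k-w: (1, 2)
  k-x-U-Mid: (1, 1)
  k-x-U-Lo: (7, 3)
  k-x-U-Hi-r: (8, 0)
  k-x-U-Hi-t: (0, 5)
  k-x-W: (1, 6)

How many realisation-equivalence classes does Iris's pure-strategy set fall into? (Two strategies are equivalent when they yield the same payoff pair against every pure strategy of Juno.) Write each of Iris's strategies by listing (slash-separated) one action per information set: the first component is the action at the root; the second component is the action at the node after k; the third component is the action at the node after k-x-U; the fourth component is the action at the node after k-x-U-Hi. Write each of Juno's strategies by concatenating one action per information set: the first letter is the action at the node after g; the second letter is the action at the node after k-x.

6

Iris has 24 pure strategies: g/w/Mid/r, g/w/Mid/t, g/w/Lo/r, g/w/Lo/t, g/w/Hi/r, g/w/Hi/t, g/x/Mid/r, g/x/Mid/t, g/x/Lo/r, g/x/Lo/t, g/x/Hi/r, g/x/Hi/t, k/w/Mid/r, k/w/Mid/t, k/w/Lo/r, k/w/Lo/t, k/w/Hi/r, k/w/Hi/t, k/x/Mid/r, k/x/Mid/t, k/x/Lo/r, k/x/Lo/t, k/x/Hi/r, k/x/Hi/t. Columns: fU, fW, hU, hW.
{g/w/Mid/r, g/w/Mid/t, g/w/Lo/r, g/w/Lo/t, g/w/Hi/r, g/w/Hi/t, g/x/Mid/r, g/x/Mid/t, g/x/Lo/r, g/x/Lo/t, g/x/Hi/r, g/x/Hi/t} → row (4,2) (4,2) (3,1) (3,1)
{k/w/Mid/r, k/w/Mid/t, k/w/Lo/r, k/w/Lo/t, k/w/Hi/r, k/w/Hi/t} → row (1,2) (1,2) (1,2) (1,2)
{k/x/Mid/r, k/x/Mid/t} → row (1,1) (1,6) (1,1) (1,6)
{k/x/Lo/r, k/x/Lo/t} → row (7,3) (1,6) (7,3) (1,6)
{k/x/Hi/r} → row (8,0) (1,6) (8,0) (1,6)
{k/x/Hi/t} → row (0,5) (1,6) (0,5) (1,6)
That's 6 distinct rows out of 24 strategies.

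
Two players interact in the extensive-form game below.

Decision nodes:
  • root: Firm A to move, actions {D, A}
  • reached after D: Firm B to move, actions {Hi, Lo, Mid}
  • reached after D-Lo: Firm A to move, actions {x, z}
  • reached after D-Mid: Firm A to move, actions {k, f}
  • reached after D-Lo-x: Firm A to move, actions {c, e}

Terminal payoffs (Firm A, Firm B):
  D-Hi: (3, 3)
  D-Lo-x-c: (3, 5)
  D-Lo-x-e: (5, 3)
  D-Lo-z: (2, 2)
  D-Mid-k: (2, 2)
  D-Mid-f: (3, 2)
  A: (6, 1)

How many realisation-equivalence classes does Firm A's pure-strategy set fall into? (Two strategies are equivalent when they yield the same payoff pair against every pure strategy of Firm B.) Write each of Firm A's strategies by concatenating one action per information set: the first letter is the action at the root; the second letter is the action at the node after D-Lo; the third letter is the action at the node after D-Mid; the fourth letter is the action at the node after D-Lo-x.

7

Firm A has 16 pure strategies: Dxkc, Dxke, Dxfc, Dxfe, Dzkc, Dzke, Dzfc, Dzfe, Axkc, Axke, Axfc, Axfe, Azkc, Azke, Azfc, Azfe. Columns: Hi, Lo, Mid.
{Dxkc} → row (3,3) (3,5) (2,2)
{Dxke} → row (3,3) (5,3) (2,2)
{Dxfc} → row (3,3) (3,5) (3,2)
{Dxfe} → row (3,3) (5,3) (3,2)
{Dzkc, Dzke} → row (3,3) (2,2) (2,2)
{Dzfc, Dzfe} → row (3,3) (2,2) (3,2)
{Axkc, Axke, Axfc, Axfe, Azkc, Azke, Azfc, Azfe} → row (6,1) (6,1) (6,1)
That's 7 distinct rows out of 16 strategies.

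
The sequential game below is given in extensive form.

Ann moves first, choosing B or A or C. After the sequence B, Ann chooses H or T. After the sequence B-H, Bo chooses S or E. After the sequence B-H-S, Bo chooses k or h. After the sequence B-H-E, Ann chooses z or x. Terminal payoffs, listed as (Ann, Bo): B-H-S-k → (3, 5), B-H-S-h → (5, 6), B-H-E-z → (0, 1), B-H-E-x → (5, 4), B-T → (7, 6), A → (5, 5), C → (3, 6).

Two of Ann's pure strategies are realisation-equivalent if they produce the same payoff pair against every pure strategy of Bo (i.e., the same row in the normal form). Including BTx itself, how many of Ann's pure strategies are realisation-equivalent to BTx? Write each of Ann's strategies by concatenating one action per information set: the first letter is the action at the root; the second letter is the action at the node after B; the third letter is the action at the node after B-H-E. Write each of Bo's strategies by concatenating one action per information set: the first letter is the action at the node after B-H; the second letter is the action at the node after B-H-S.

2

Row for BTx (columns Sk, Sh, Ek, Eh): (7,6) (7,6) (7,6) (7,6).
Under BTx, Ann's choice at the node after B-H-E can never be reached regardless of what Bo does, so varying those choices leaves every outcome unchanged.
Holding the reachable choices fixed and varying the unreachable one freely already gives 2 equivalent strategies.
No other strategy reproduces this row, so those 2 are the full class: BTz, BTx.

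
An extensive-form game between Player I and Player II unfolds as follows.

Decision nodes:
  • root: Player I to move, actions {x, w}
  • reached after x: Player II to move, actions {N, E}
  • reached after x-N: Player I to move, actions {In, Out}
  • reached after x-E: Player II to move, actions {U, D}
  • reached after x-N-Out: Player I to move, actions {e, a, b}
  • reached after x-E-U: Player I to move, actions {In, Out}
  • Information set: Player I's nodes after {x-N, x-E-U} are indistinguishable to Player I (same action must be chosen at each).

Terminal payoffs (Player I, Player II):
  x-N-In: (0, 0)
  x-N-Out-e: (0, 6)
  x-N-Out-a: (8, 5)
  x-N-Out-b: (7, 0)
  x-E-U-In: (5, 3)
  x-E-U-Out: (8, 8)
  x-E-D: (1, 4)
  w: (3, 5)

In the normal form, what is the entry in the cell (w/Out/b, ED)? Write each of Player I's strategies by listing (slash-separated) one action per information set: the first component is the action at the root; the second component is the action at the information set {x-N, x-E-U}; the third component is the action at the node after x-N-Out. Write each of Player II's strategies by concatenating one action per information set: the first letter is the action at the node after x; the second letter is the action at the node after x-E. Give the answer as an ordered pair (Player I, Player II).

(3, 5)

Trace the play path from the root:
  Player I plays w
→ terminal payoff (3, 5).
(Player I's choice at the information set {x-N, x-E-U} is never reached on this path, so it doesn't affect the outcome.)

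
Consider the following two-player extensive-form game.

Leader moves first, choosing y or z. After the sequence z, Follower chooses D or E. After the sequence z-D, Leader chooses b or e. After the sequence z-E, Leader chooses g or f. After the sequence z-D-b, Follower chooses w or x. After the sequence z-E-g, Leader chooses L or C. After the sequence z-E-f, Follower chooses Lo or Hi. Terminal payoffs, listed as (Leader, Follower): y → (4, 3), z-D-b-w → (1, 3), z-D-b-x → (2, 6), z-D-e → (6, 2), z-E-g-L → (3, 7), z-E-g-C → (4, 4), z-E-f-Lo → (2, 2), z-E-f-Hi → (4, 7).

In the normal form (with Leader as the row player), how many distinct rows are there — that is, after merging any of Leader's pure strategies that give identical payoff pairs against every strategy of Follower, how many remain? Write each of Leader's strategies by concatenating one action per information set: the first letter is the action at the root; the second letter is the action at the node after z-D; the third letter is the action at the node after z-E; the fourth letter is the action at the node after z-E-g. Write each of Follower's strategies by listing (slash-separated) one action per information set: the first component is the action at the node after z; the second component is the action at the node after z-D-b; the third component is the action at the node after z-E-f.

7

Leader has 16 pure strategies: ybgL, ybgC, ybfL, ybfC, yegL, yegC, yefL, yefC, zbgL, zbgC, zbfL, zbfC, zegL, zegC, zefL, zefC. Columns: D/w/Lo, D/w/Hi, D/x/Lo, D/x/Hi, E/w/Lo, E/w/Hi, E/x/Lo, E/x/Hi.
{ybgL, ybgC, ybfL, ybfC, yegL, yegC, yefL, yefC} → row (4,3) (4,3) (4,3) (4,3) (4,3) (4,3) (4,3) (4,3)
{zbgL} → row (1,3) (1,3) (2,6) (2,6) (3,7) (3,7) (3,7) (3,7)
{zbgC} → row (1,3) (1,3) (2,6) (2,6) (4,4) (4,4) (4,4) (4,4)
{zbfL, zbfC} → row (1,3) (1,3) (2,6) (2,6) (2,2) (4,7) (2,2) (4,7)
{zegL} → row (6,2) (6,2) (6,2) (6,2) (3,7) (3,7) (3,7) (3,7)
{zegC} → row (6,2) (6,2) (6,2) (6,2) (4,4) (4,4) (4,4) (4,4)
{zefL, zefC} → row (6,2) (6,2) (6,2) (6,2) (2,2) (4,7) (2,2) (4,7)
That's 7 distinct rows out of 16 strategies.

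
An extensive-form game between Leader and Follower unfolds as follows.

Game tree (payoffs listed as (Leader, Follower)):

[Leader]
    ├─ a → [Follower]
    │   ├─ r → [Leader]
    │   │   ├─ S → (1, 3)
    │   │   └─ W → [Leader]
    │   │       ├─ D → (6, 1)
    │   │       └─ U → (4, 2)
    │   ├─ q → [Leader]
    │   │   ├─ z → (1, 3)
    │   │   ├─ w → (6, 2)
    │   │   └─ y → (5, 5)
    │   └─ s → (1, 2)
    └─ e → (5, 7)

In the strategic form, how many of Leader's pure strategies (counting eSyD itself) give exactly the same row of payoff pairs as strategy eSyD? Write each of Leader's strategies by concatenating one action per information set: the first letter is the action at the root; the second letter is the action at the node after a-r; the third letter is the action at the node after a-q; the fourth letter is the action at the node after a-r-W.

Row for eSyD (columns r, q, s): (5,7) (5,7) (5,7).
Under eSyD, Leader's choice at the node after a-r and at the node after a-q and at the node after a-r-W can never be reached regardless of what Follower does, so varying those choices leaves every outcome unchanged.
Holding the reachable choices fixed and varying the unreachable ones freely already gives 2 × 3 × 2 = 12 equivalent strategies.
No other strategy reproduces this row, so those 12 are the full class: eSzD, eSzU, eSwD, eSwU, eSyD, eSyU, eWzD, eWzU, eWwD, eWwU, eWyD, eWyU.

12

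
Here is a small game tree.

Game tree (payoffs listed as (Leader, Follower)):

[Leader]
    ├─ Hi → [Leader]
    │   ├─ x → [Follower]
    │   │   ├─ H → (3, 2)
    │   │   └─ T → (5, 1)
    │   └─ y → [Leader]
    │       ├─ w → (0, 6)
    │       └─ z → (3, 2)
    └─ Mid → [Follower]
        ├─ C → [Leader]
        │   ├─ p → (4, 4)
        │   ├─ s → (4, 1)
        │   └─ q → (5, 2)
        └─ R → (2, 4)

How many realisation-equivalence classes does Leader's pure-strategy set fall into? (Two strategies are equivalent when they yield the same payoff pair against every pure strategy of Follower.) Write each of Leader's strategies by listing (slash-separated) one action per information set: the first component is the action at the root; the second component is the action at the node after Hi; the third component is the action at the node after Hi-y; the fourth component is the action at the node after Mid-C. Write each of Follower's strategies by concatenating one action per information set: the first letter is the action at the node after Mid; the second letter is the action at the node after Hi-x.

6

Leader has 24 pure strategies: Hi/x/w/p, Hi/x/w/s, Hi/x/w/q, Hi/x/z/p, Hi/x/z/s, Hi/x/z/q, Hi/y/w/p, Hi/y/w/s, Hi/y/w/q, Hi/y/z/p, Hi/y/z/s, Hi/y/z/q, Mid/x/w/p, Mid/x/w/s, Mid/x/w/q, Mid/x/z/p, Mid/x/z/s, Mid/x/z/q, Mid/y/w/p, Mid/y/w/s, Mid/y/w/q, Mid/y/z/p, Mid/y/z/s, Mid/y/z/q. Columns: CH, CT, RH, RT.
{Hi/x/w/p, Hi/x/w/s, Hi/x/w/q, Hi/x/z/p, Hi/x/z/s, Hi/x/z/q} → row (3,2) (5,1) (3,2) (5,1)
{Hi/y/w/p, Hi/y/w/s, Hi/y/w/q} → row (0,6) (0,6) (0,6) (0,6)
{Hi/y/z/p, Hi/y/z/s, Hi/y/z/q} → row (3,2) (3,2) (3,2) (3,2)
{Mid/x/w/p, Mid/x/z/p, Mid/y/w/p, Mid/y/z/p} → row (4,4) (4,4) (2,4) (2,4)
{Mid/x/w/s, Mid/x/z/s, Mid/y/w/s, Mid/y/z/s} → row (4,1) (4,1) (2,4) (2,4)
{Mid/x/w/q, Mid/x/z/q, Mid/y/w/q, Mid/y/z/q} → row (5,2) (5,2) (2,4) (2,4)
That's 6 distinct rows out of 24 strategies.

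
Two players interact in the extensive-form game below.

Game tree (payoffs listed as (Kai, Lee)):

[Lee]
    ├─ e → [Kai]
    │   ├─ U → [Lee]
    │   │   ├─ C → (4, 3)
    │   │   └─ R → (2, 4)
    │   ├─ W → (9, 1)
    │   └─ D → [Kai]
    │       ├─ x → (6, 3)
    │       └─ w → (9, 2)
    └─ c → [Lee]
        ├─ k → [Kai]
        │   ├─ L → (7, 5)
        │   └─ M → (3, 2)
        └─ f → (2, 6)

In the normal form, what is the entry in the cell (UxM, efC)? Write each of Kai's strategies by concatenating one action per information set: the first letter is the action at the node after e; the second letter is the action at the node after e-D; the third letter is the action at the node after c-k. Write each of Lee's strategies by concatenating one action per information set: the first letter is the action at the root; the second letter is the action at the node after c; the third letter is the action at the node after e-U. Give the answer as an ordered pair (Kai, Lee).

Trace the play path from the root:
  Lee plays e
  Kai plays U at [e]
  Lee plays C at [e-U]
→ terminal payoff (4, 3).
(Kai's choice at the node after e-D is never reached on this path, so it doesn't affect the outcome.)

(4, 3)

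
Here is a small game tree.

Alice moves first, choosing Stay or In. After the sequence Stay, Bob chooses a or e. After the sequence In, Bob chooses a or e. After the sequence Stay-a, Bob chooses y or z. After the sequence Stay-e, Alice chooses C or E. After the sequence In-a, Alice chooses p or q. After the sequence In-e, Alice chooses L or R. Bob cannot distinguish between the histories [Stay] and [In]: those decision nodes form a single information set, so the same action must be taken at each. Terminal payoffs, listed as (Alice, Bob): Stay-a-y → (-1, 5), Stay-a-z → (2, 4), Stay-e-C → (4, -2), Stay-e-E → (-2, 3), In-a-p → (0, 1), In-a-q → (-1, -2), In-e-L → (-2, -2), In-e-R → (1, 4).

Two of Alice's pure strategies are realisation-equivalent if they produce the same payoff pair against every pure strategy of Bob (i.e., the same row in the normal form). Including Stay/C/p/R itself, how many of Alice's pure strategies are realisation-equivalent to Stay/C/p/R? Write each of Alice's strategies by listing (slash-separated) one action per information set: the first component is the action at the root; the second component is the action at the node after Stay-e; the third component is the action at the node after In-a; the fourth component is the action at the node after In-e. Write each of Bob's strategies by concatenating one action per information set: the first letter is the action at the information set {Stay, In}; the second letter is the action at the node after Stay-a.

Row for Stay/C/p/R (columns ay, az, ey, ez): (-1,5) (2,4) (4,-2) (4,-2).
Under Stay/C/p/R, Alice's choice at the node after In-a and at the node after In-e can never be reached regardless of what Bob does, so varying those choices leaves every outcome unchanged.
Holding the reachable choices fixed and varying the unreachable ones freely already gives 2 × 2 = 4 equivalent strategies.
No other strategy reproduces this row, so those 4 are the full class: Stay/C/p/L, Stay/C/p/R, Stay/C/q/L, Stay/C/q/R.

4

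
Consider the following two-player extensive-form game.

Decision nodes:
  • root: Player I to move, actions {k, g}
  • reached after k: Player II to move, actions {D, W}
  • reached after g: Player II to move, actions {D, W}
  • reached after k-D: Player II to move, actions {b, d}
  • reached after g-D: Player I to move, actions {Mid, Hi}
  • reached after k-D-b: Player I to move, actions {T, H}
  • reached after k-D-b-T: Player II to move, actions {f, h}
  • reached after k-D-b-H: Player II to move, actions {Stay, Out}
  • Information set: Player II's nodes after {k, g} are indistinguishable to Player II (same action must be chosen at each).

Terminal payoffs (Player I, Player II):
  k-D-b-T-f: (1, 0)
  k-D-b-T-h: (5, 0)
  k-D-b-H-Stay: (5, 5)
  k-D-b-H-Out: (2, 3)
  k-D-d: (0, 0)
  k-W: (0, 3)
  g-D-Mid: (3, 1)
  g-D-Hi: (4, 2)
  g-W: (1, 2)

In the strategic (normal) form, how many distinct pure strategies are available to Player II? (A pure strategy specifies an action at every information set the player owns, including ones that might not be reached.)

Player II owns the information set {k, g} with actions {D, W} — two choices.
Player II owns the node after k-D with actions {b, d} — two choices.
Player II owns the node after k-D-b-T with actions {f, h} — two choices.
Player II owns the node after k-D-b-H with actions {Stay, Out} — two choices.
A pure strategy fixes one action at each information set independently, so the count is the product 2 × 2 × 2 × 2 = 16.

16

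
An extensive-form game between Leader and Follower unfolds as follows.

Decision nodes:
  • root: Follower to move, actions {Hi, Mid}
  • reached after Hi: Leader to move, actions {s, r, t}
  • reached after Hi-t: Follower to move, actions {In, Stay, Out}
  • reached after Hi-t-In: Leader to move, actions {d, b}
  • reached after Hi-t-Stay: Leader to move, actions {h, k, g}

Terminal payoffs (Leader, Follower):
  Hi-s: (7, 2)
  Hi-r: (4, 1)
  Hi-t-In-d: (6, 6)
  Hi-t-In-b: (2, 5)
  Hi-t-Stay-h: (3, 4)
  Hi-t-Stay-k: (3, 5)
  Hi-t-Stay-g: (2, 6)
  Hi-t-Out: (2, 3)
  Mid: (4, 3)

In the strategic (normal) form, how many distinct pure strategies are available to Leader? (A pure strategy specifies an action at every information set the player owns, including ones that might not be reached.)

18

Leader owns the node after Hi with actions {s, r, t} — three choices.
Leader owns the node after Hi-t-In with actions {d, b} — two choices.
Leader owns the node after Hi-t-Stay with actions {h, k, g} — three choices.
A pure strategy fixes one action at each information set independently, so the count is the product 3 × 2 × 3 = 18.
(For reference, Follower has 6 pure strategies, giving a 18×6 normal-form matrix.)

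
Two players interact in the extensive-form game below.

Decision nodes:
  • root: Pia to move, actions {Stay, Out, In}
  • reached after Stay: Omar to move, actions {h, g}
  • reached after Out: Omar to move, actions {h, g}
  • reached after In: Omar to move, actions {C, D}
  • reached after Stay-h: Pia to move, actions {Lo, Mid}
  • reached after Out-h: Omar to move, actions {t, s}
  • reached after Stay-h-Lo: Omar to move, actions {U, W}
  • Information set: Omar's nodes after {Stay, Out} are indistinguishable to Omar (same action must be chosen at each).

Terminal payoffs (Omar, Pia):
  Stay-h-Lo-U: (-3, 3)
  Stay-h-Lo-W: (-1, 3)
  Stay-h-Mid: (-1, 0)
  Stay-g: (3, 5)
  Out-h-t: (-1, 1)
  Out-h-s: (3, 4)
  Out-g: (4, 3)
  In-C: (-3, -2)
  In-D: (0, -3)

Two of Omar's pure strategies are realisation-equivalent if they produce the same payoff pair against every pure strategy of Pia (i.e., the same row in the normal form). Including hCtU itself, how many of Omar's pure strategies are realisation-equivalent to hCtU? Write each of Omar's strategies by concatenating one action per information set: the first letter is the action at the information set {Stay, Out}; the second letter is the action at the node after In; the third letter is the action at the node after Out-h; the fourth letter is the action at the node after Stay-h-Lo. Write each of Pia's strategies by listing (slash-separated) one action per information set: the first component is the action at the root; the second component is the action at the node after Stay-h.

Row for hCtU (columns Stay/Lo, Stay/Mid, Out/Lo, Out/Mid, In/Lo, In/Mid): (-3,3) (-1,0) (-1,1) (-1,1) (-3,-2) (-3,-2).
Every one of Omar's information sets is on the play path for some reply by Pia when Omar follows hCtU.
Changing the action at any of them therefore changes at least one column, so only hCtU itself gives this row.

1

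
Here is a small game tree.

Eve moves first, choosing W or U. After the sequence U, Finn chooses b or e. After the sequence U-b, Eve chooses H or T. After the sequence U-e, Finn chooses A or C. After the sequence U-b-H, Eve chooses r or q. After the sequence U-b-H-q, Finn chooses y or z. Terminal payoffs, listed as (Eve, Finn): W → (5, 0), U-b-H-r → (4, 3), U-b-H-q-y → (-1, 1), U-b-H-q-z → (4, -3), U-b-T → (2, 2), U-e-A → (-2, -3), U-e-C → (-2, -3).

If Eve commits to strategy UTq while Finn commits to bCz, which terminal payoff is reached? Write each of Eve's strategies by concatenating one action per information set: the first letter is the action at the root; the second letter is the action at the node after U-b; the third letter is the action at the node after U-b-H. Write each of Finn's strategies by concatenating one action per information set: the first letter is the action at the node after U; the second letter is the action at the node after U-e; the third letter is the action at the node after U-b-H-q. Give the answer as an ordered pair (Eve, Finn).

Trace the play path from the root:
  Eve plays U
  Finn plays b at [U]
  Eve plays T at [U-b]
→ terminal payoff (2, 2).
(Eve's choice at the node after U-b-H is never reached on this path, so it doesn't affect the outcome.)

(2, 2)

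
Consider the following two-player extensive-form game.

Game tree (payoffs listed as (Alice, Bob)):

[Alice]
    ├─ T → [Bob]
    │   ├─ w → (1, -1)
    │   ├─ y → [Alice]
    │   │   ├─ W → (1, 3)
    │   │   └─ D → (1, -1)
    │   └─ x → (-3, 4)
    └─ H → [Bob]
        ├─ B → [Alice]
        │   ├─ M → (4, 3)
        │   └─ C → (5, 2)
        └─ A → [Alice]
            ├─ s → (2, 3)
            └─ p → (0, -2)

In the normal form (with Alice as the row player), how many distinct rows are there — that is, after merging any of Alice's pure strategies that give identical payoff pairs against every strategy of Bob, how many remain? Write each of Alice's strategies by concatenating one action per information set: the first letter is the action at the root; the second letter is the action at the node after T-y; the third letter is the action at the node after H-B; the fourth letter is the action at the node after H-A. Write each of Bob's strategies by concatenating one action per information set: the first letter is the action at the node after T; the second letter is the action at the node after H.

6

Alice has 16 pure strategies: TWMs, TWMp, TWCs, TWCp, TDMs, TDMp, TDCs, TDCp, HWMs, HWMp, HWCs, HWCp, HDMs, HDMp, HDCs, HDCp. Columns: wB, wA, yB, yA, xB, xA.
{TWMs, TWMp, TWCs, TWCp} → row (1,-1) (1,-1) (1,3) (1,3) (-3,4) (-3,4)
{TDMs, TDMp, TDCs, TDCp} → row (1,-1) (1,-1) (1,-1) (1,-1) (-3,4) (-3,4)
{HWMs, HDMs} → row (4,3) (2,3) (4,3) (2,3) (4,3) (2,3)
{HWMp, HDMp} → row (4,3) (0,-2) (4,3) (0,-2) (4,3) (0,-2)
{HWCs, HDCs} → row (5,2) (2,3) (5,2) (2,3) (5,2) (2,3)
{HWCp, HDCp} → row (5,2) (0,-2) (5,2) (0,-2) (5,2) (0,-2)
That's 6 distinct rows out of 16 strategies.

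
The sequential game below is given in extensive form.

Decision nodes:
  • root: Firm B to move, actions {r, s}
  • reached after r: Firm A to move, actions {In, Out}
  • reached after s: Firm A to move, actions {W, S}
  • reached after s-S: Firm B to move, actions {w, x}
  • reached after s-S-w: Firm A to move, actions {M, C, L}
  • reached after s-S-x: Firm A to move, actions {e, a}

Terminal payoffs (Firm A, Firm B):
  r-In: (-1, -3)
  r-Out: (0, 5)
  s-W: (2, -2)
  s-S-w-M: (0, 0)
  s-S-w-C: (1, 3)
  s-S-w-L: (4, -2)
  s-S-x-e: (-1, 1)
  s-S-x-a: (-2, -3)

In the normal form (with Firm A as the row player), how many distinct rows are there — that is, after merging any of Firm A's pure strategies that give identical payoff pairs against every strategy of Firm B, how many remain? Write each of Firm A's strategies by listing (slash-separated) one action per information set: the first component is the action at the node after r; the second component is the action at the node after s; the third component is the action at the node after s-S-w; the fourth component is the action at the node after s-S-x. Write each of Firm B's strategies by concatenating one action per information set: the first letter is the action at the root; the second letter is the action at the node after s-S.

Firm A has 24 pure strategies: In/W/M/e, In/W/M/a, In/W/C/e, In/W/C/a, In/W/L/e, In/W/L/a, In/S/M/e, In/S/M/a, In/S/C/e, In/S/C/a, In/S/L/e, In/S/L/a, Out/W/M/e, Out/W/M/a, Out/W/C/e, Out/W/C/a, Out/W/L/e, Out/W/L/a, Out/S/M/e, Out/S/M/a, Out/S/C/e, Out/S/C/a, Out/S/L/e, Out/S/L/a. Columns: rw, rx, sw, sx.
{In/W/M/e, In/W/M/a, In/W/C/e, In/W/C/a, In/W/L/e, In/W/L/a} → row (-1,-3) (-1,-3) (2,-2) (2,-2)
{In/S/M/e} → row (-1,-3) (-1,-3) (0,0) (-1,1)
{In/S/M/a} → row (-1,-3) (-1,-3) (0,0) (-2,-3)
{In/S/C/e} → row (-1,-3) (-1,-3) (1,3) (-1,1)
{In/S/C/a} → row (-1,-3) (-1,-3) (1,3) (-2,-3)
{In/S/L/e} → row (-1,-3) (-1,-3) (4,-2) (-1,1)
{In/S/L/a} → row (-1,-3) (-1,-3) (4,-2) (-2,-3)
{Out/W/M/e, Out/W/M/a, Out/W/C/e, Out/W/C/a, Out/W/L/e, Out/W/L/a} → row (0,5) (0,5) (2,-2) (2,-2)
{Out/S/M/e} → row (0,5) (0,5) (0,0) (-1,1)
{Out/S/M/a} → row (0,5) (0,5) (0,0) (-2,-3)
{Out/S/C/e} → row (0,5) (0,5) (1,3) (-1,1)
{Out/S/C/a} → row (0,5) (0,5) (1,3) (-2,-3)
{Out/S/L/e} → row (0,5) (0,5) (4,-2) (-1,1)
{Out/S/L/a} → row (0,5) (0,5) (4,-2) (-2,-3)
That's 14 distinct rows out of 24 strategies.

14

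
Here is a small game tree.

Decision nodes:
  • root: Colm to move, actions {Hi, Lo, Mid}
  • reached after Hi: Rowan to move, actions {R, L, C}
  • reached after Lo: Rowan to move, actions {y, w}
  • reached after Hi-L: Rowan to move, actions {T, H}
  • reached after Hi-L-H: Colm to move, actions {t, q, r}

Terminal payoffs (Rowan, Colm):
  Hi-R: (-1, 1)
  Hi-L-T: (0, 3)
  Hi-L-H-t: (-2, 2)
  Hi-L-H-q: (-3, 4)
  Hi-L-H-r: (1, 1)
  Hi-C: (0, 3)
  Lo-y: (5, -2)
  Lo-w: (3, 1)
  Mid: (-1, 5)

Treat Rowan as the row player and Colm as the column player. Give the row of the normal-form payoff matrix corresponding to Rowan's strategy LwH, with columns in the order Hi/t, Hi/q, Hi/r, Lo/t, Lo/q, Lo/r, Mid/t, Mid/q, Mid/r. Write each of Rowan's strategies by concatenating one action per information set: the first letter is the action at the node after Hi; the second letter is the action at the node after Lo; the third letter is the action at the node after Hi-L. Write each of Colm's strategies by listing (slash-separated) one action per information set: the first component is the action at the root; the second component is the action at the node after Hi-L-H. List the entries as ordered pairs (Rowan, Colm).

vs Hi/t: Colm plays Hi → Rowan plays L at [Hi] → Rowan plays H at [Hi-L] → Colm plays t at [Hi-L-H] → (-2, 2)
vs Hi/q: Colm plays Hi → Rowan plays L at [Hi] → Rowan plays H at [Hi-L] → Colm plays q at [Hi-L-H] → (-3, 4)
vs Hi/r: Colm plays Hi → Rowan plays L at [Hi] → Rowan plays H at [Hi-L] → Colm plays r at [Hi-L-H] → (1, 1)
vs Lo/t: Colm plays Lo → Rowan plays w at [Lo] → (3, 1)
vs Lo/q: Colm plays Lo → Rowan plays w at [Lo] → (3, 1)
vs Lo/r: Colm plays Lo → Rowan plays w at [Lo] → (3, 1)
vs Mid/t: Colm plays Mid → (-1, 5)
vs Mid/q: Colm plays Mid → (-1, 5)
vs Mid/r: Colm plays Mid → (-1, 5)

(-2,2) (-3,4) (1,1) (3,1) (3,1) (3,1) (-1,5) (-1,5) (-1,5)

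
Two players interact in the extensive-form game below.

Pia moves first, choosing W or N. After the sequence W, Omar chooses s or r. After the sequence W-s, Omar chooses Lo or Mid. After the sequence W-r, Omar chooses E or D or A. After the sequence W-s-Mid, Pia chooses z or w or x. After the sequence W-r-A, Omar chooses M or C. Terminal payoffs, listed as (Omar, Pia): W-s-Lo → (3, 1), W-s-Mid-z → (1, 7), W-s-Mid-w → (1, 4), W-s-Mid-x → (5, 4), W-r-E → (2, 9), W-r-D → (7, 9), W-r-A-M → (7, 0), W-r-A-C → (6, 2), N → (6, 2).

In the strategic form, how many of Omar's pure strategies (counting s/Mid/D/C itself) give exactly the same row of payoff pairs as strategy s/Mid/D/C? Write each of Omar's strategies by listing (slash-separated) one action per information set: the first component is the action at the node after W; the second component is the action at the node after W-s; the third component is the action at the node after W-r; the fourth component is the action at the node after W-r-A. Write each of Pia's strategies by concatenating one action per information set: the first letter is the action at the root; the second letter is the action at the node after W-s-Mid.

6

Row for s/Mid/D/C (columns Wz, Ww, Wx, Nz, Nw, Nx): (1,7) (1,4) (5,4) (6,2) (6,2) (6,2).
Under s/Mid/D/C, Omar's choice at the node after W-r and at the node after W-r-A can never be reached regardless of what Pia does, so varying those choices leaves every outcome unchanged.
Holding the reachable choices fixed and varying the unreachable ones freely already gives 3 × 2 = 6 equivalent strategies.
No other strategy reproduces this row, so those 6 are the full class: s/Mid/E/M, s/Mid/E/C, s/Mid/D/M, s/Mid/D/C, s/Mid/A/M, s/Mid/A/C.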